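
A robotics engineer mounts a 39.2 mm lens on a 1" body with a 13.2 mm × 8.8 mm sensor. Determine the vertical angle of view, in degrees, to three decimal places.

12.809°

Angle of view α = 2·arctan(h/2f) with h = 8.8 mm and f = 39.2 mm.
h/2f = 0.11224; arctan(0.11224) ≈ 6.4044°, so α ≈ 12.8087°.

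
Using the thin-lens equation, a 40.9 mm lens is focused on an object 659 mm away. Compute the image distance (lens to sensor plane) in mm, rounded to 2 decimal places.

43.61 mm

1/dᵢ = 1/f − 1/dₒ = 1/40.9 − 1/659 = 0.0229324 mm⁻¹.
dᵢ = 1/0.0229324 ≈ 43.6064 mm.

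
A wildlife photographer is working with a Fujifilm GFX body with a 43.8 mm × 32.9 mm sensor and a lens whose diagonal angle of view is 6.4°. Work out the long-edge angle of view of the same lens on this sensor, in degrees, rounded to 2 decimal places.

Sensor diagonal = √(43.8² + 32.9²) = √3000.8500 ≈ 54.7800 mm.
From the diagonal AOV: f = 54.7800 / (2·tan(3.2°)) = 54.7800 / 0.11182 ≈ 489.9062 mm.
Long-edge AOV = 2·arctan(43.8 / (2 × 489.9062)) = 2·arctan(0.04470) ≈ 5.1191°.

5.12°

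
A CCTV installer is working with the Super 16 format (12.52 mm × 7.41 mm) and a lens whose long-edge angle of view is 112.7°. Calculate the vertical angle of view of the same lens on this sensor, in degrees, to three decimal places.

From the long-edge AOV: f = 12.52 / (2·tan(56.35°)) = 12.52 / 3.00455 ≈ 4.1670 mm.
Vertical AOV = 2·arctan(7.41 / (2 × 4.1670)) = 2·arctan(0.88913) ≈ 83.2823°.

83.282°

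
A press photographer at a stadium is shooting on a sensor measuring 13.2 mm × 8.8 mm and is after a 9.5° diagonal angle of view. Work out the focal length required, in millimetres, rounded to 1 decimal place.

Sensor diagonal = √(13.2² + 8.8²) = √251.6800 ≈ 15.8644 mm.
From α = 2·arctan(d/2f) we get f = d / (2·tan(α/2)).
With d = 15.8644 mm and α/2 = 4.75°, tan(α/2) ≈ 0.08309, so f ≈ 15.8644 / 0.16619 ≈ 95.4612 mm.

95.5 mm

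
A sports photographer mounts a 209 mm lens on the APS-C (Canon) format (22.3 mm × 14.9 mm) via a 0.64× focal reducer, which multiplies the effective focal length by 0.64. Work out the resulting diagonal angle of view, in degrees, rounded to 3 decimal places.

Effective focal length f = 209 × 0.64 = 133.76 mm.
Sensor diagonal = √(22.3² + 14.9²) = √719.3000 ≈ 26.8198 mm.
α = 2·arctan(26.820 / (2 × 133.76)) = 2·arctan(0.10025) ≈ 11.4499°.

11.450°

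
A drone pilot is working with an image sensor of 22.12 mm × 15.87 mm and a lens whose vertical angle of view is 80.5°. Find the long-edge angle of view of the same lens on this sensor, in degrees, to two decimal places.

From the vertical AOV: f = 15.87 / (2·tan(40.25°)) = 15.87 / 1.69312 ≈ 9.3732 mm.
Long-edge AOV = 2·arctan(22.12 / (2 × 9.3732)) = 2·arctan(1.17996) ≈ 99.4383°.

99.44°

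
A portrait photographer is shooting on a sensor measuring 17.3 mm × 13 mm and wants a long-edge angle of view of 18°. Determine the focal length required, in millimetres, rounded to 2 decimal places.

54.61 mm

From α = 2·arctan(w/2f) we get f = w / (2·tan(α/2)).
With w = 17.3 mm and α/2 = 9°, tan(α/2) ≈ 0.15838, so f ≈ 17.3 / 0.31677 ≈ 54.6140 mm.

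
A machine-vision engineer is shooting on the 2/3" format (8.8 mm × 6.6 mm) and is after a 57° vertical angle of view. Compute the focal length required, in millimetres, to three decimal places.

From α = 2·arctan(h/2f) we get f = h / (2·tan(α/2)).
With h = 6.6 mm and α/2 = 28.5°, tan(α/2) ≈ 0.54296, so f ≈ 6.6 / 1.08591 ≈ 6.0778 mm.

6.078 mm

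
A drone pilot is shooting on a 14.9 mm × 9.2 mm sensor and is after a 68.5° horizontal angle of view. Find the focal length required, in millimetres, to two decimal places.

From α = 2·arctan(w/2f) we get f = w / (2·tan(α/2)).
With w = 14.9 mm and α/2 = 34.25°, tan(α/2) ≈ 0.68088, so f ≈ 14.9 / 1.36175 ≈ 10.9418 mm.

10.94 mm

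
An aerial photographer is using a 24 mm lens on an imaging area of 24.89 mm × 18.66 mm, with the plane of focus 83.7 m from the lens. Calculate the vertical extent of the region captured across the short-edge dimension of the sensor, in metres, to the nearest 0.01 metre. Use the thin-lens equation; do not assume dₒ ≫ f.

65.06 m

dₒ: 83.7 m = 83700 mm.
Similar triangles through the lens centre give W/dₒ = h/dᵢ; with 1/f = 1/dₒ + 1/dᵢ this gives W = h·(dₒ − f)/f.
W = 18.66 mm × (83700 − 24) / 24 = 18.66 × 3486.5000 ≈ 65058.090 mm = 65.0581 m.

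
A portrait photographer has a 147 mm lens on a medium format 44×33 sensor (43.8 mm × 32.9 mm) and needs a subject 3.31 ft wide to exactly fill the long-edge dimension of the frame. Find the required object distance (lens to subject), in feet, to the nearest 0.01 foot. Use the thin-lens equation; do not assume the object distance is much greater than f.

W: 3.31 ft × 304.8 mm/ft = 1008.89 mm.
Magnification m = w/W = dᵢ/dₒ; combined with 1/f = 1/dₒ + 1/dᵢ this gives dₒ = f·(1 + W/w).
dₒ = 147 mm × (1 + 1008.89/43.8) = 147 × 24.0340 ≈ 3532.994 mm = 3532.994/304.8 ft = 11.5912 ft.

11.59 ft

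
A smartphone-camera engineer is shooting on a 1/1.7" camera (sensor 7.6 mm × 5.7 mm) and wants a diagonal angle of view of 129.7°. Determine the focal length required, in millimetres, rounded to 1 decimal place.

Sensor diagonal = √(7.6² + 5.7²) = √90.2500 ≈ 9.5000 mm.
From α = 2·arctan(d/2f) we get f = d / (2·tan(α/2)).
With d = 9.5000 mm and α/2 = 64.85°, tan(α/2) ≈ 2.12993, so f ≈ 9.5000 / 4.25986 ≈ 2.2301 mm.

2.2 mm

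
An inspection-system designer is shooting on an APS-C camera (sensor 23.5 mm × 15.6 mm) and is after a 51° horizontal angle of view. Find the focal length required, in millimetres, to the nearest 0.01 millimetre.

From α = 2·arctan(w/2f) we get f = w / (2·tan(α/2)).
With w = 23.5 mm and α/2 = 25.5°, tan(α/2) ≈ 0.47698, so f ≈ 23.5 / 0.95395 ≈ 24.6344 mm.

24.63 mm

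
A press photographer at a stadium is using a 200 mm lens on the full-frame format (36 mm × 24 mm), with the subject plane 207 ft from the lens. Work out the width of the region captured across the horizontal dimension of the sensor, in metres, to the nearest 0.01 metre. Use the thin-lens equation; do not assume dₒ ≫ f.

dₒ: 207 ft × 304.8 mm/ft = 63093.60 mm.
Similar triangles through the lens centre give W/dₒ = w/dᵢ; with 1/f = 1/dₒ + 1/dᵢ this gives W = w·(dₒ − f)/f.
W = 36 mm × (63093.6 − 200) / 200 = 36 × 314.4680 ≈ 11320.848 mm = 11.3208 m.

11.32 m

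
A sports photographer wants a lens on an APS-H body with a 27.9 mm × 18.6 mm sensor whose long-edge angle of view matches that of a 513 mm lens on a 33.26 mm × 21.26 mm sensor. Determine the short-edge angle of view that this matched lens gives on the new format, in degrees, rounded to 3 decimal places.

Equal long-edge AOV ⇒ f₂ = f₁ · 27.9/33.26 = 513 × 0.83885 ≈ 430.3277 mm.
Short-edge AOV on the new format = 2·arctan(18.6 / (2 × 430.3277)) = 2·arctan(0.02161) ≈ 2.4761°.

2.476°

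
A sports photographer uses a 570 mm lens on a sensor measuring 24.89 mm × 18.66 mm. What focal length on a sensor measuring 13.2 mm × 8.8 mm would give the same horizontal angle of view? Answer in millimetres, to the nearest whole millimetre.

Equal angle of view means equal width/f ratio, so f₂ = f₁ · (width₂/width₁) = 570 × 13.2/24.89.
f₂ = 570 × 0.53033 ≈ 302.290 mm.

302 mm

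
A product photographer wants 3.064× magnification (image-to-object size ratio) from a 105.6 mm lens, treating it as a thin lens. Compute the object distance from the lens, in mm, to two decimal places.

With m = dᵢ/dₒ and 1/f = 1/dₒ + 1/dᵢ, substituting dᵢ = m·dₒ gives 1/f = (1 + 1/m)/dₒ, hence dₒ = f·(1 + 1/m).
dₒ = 105.6 × (1 + 1/3.064) = 105.6 × 1.32637 ≈ 140.065 mm.

140.06 mm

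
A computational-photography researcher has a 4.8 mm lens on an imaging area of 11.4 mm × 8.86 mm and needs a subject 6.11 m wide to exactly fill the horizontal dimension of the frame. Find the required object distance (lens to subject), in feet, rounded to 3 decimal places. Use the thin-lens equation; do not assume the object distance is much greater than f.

W: 6.11 m = 6110 mm.
Magnification m = w/W = dᵢ/dₒ; combined with 1/f = 1/dₒ + 1/dᵢ this gives dₒ = f·(1 + W/w).
dₒ = 4.8 mm × (1 + 6110/11.4) = 4.8 × 536.9649 ≈ 2577.432 mm = 2577.432/304.8 ft = 8.45614 ft.

8.456 ft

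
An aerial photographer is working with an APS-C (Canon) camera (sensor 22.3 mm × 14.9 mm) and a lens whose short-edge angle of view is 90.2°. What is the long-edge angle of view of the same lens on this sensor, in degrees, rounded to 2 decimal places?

112.69°

From the short-edge AOV: f = 14.9 / (2·tan(45.1°)) = 14.9 / 2.00699 ≈ 7.4240 mm.
Long-edge AOV = 2·arctan(22.3 / (2 × 7.4240)) = 2·arctan(1.50188) ≈ 112.6860°.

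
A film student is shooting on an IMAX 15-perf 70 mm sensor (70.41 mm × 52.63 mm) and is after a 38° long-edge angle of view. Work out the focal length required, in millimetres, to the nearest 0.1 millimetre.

102.2 mm

From α = 2·arctan(w/2f) we get f = w / (2·tan(α/2)).
With w = 70.41 mm and α/2 = 19°, tan(α/2) ≈ 0.34433, so f ≈ 70.41 / 0.68866 ≈ 102.2427 mm.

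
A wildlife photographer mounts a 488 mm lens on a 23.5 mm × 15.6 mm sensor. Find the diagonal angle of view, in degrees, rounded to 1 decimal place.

3.3°

Sensor diagonal = √(23.5² + 15.6²) = √795.6100 ≈ 28.2066 mm.
Angle of view α = 2·arctan(d/2f) with d = 28.2066 mm and f = 488 mm.
d/2f = 0.02890; arctan(0.02890) ≈ 1.6554°, so α ≈ 3.3108°.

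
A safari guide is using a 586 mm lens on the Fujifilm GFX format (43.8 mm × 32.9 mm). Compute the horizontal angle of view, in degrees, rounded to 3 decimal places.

Angle of view α = 2·arctan(w/2f) with w = 43.8 mm and f = 586 mm.
w/2f = 0.03737; arctan(0.03737) ≈ 2.1403°, so α ≈ 4.2805°.

4.281°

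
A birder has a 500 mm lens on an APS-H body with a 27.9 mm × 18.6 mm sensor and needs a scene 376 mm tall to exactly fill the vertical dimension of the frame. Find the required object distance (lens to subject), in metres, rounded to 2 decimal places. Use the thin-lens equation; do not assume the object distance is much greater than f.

Magnification m = h/W = dᵢ/dₒ; combined with 1/f = 1/dₒ + 1/dᵢ this gives dₒ = f·(1 + W/h).
dₒ = 500 mm × (1 + 376/18.6) = 500 × 21.2151 ≈ 10607.527 mm = 10.6075 m.

10.61 m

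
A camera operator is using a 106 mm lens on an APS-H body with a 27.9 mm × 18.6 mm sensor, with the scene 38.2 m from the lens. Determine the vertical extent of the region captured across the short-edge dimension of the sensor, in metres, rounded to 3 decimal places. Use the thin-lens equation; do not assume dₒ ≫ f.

6.684 m

dₒ: 38.2 m = 38200 mm.
Similar triangles through the lens centre give W/dₒ = h/dᵢ; with 1/f = 1/dₒ + 1/dᵢ this gives W = h·(dₒ − f)/f.
W = 18.6 mm × (38200 − 106) / 106 = 18.6 × 359.3774 ≈ 6684.419 mm = 6.68442 m.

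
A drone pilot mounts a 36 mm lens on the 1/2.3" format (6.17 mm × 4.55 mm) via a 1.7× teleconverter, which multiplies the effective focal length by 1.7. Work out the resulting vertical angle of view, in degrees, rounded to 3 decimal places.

4.258°

Effective focal length f = 36 × 1.7 = 61.2 mm.
α = 2·arctan(4.55 / (2 × 61.2)) = 2·arctan(0.03717) ≈ 4.2578°.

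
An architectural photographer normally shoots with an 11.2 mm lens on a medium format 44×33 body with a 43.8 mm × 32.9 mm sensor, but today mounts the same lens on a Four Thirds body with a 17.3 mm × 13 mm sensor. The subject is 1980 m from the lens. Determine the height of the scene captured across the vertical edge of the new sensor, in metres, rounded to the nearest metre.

The focal length stays 11.2 mm; the relevant sensor dimension is now h = 13 mm. Object distance dₒ = 1980 m = 1.98e+06 mm.
Thin-lens field height W = h·(dₒ − f)/f = 13 × (1.98e+06 − 11.2)/11.2 ≈ 2298201.286 mm = 2298.2 m.

2298 m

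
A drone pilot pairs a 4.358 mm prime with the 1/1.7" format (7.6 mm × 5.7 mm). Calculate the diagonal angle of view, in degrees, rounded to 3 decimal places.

Sensor diagonal = √(7.6² + 5.7²) = √90.2500 ≈ 9.5000 mm.
Angle of view α = 2·arctan(d/2f) with d = 9.5000 mm and f = 4.358 mm.
d/2f = 1.08995; arctan(1.08995) ≈ 47.4644°, so α ≈ 94.9289°.

94.929°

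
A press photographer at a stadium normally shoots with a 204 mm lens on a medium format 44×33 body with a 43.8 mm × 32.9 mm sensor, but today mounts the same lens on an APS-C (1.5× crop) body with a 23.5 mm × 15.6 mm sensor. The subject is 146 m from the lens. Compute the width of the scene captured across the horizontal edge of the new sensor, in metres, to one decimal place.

The focal length stays 204 mm; the relevant sensor dimension is now w = 23.5 mm. Object distance dₒ = 146 m = 146000 mm.
Thin-lens field width W = w·(dₒ − f)/f = 23.5 × (146000 − 204)/204 ≈ 16795.127 mm = 16.7951 m.

16.8 m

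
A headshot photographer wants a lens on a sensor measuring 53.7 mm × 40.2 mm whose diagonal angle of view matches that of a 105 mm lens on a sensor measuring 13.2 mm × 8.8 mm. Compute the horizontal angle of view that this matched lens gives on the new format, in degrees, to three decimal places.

Sensor diagonal = √(13.2² + 8.8²) = √251.6800 ≈ 15.8644 mm.
Sensor diagonal = √(53.7² + 40.2²) = √4499.7300 ≈ 67.0800 mm.
Equal diagonal AOV ⇒ f₂ = f₁ · 67.0800/15.8644 = 105 × 4.22833 ≈ 443.9747 mm.
Horizontal AOV on the new format = 2·arctan(53.7 / (2 × 443.9747)) = 2·arctan(0.06048) ≈ 6.9217°.

6.922°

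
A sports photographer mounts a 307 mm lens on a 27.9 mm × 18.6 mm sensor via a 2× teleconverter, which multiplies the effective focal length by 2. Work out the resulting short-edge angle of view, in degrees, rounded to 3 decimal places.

Effective focal length f = 307 × 2 = 614 mm.
α = 2·arctan(18.6 / (2 × 614)) = 2·arctan(0.01515) ≈ 1.7355°.

1.736°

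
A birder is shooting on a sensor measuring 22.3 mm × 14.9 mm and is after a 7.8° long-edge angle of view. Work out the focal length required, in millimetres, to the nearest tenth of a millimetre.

163.6 mm

From α = 2·arctan(w/2f) we get f = w / (2·tan(α/2)).
With w = 22.3 mm and α/2 = 3.9°, tan(α/2) ≈ 0.06817, so f ≈ 22.3 / 0.13635 ≈ 163.5541 mm.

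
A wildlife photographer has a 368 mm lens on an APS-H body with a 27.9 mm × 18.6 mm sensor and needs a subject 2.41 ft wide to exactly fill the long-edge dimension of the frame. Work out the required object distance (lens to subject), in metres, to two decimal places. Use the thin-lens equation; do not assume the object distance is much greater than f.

W: 2.41 ft × 304.8 mm/ft = 734.57 mm.
Magnification m = w/W = dᵢ/dₒ; combined with 1/f = 1/dₒ + 1/dᵢ this gives dₒ = f·(1 + W/w).
dₒ = 368 mm × (1 + 734.568/27.9) = 368 × 27.3286 ≈ 10056.925 mm = 10.0569 m.

10.06 m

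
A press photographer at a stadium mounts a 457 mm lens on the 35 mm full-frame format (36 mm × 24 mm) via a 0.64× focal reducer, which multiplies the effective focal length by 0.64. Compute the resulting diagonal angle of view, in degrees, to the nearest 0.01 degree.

Effective focal length f = 457 × 0.64 = 292.48 mm.
Sensor diagonal = √(36² + 24²) = √1872.0000 ≈ 43.2666 mm.
α = 2·arctan(43.267 / (2 × 292.48)) = 2·arctan(0.07397) ≈ 8.4604°.

8.46°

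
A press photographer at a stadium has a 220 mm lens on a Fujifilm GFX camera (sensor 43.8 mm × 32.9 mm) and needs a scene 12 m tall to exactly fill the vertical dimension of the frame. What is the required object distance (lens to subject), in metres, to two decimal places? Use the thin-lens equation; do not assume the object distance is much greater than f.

W: 12 m = 12000 mm.
Magnification m = h/W = dᵢ/dₒ; combined with 1/f = 1/dₒ + 1/dᵢ this gives dₒ = f·(1 + W/h).
dₒ = 220 mm × (1 + 12000/32.9) = 220 × 365.7416 ≈ 80463.161 mm = 80.4632 m.

80.46 m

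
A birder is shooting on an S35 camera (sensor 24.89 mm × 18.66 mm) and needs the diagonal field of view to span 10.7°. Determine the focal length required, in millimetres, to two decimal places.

Sensor diagonal = √(24.89² + 18.66²) = √967.7077 ≈ 31.1080 mm.
From α = 2·arctan(d/2f) we get f = d / (2·tan(α/2)).
With d = 31.1080 mm and α/2 = 5.35°, tan(α/2) ≈ 0.09365, so f ≈ 31.1080 / 0.18729 ≈ 166.0910 mm.

166.09 mm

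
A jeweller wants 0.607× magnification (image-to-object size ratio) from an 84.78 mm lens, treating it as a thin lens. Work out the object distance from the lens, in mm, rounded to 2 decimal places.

With m = dᵢ/dₒ and 1/f = 1/dₒ + 1/dᵢ, substituting dᵢ = m·dₒ gives 1/f = (1 + 1/m)/dₒ, hence dₒ = f·(1 + 1/m).
dₒ = 84.78 × (1 + 1/0.607) = 84.78 × 2.64745 ≈ 224.451 mm.

224.45 mm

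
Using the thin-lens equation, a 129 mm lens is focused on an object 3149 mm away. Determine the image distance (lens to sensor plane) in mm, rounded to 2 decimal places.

1/dᵢ = 1/f − 1/dₒ = 1/129 − 1/3149 = 0.0074344 mm⁻¹.
dᵢ = 1/0.0074344 ≈ 134.5103 mm.

134.51 mm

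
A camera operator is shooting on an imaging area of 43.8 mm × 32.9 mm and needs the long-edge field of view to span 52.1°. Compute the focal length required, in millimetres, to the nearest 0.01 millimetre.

From α = 2·arctan(w/2f) we get f = w / (2·tan(α/2)).
With w = 43.8 mm and α/2 = 26.05°, tan(α/2) ≈ 0.48881, so f ≈ 43.8 / 0.97763 ≈ 44.8024 mm.

44.80 mm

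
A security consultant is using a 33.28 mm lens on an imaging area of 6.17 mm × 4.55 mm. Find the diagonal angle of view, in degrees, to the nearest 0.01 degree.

Sensor diagonal = √(6.17² + 4.55²) = √58.7714 ≈ 7.6663 mm.
Angle of view α = 2·arctan(d/2f) with d = 7.6663 mm and f = 33.28 mm.
d/2f = 0.11518; arctan(0.11518) ≈ 6.5703°, so α ≈ 13.1405°.

13.14°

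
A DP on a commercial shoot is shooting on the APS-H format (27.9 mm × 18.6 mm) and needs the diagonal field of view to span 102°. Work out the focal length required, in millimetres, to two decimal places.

13.58 mm

Sensor diagonal = √(27.9² + 18.6²) = √1124.3700 ≈ 33.5316 mm.
From α = 2·arctan(d/2f) we get f = d / (2·tan(α/2)).
With d = 33.5316 mm and α/2 = 51°, tan(α/2) ≈ 1.23490, so f ≈ 33.5316 / 2.46979 ≈ 13.5767 mm.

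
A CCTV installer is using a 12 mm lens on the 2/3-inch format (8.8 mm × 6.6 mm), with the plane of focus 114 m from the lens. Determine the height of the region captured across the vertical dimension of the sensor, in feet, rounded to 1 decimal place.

dₒ: 114 m = 114000 mm.
Similar triangles through the lens centre give W/dₒ = h/dᵢ; with 1/f = 1/dₒ + 1/dᵢ this gives W = h·(dₒ − f)/f.
W = 6.6 mm × (114000 − 12) / 12 = 6.6 × 9499.0000 ≈ 62693.400 mm = 62693.400/304.8 ft = 205.687 ft.

205.7 ft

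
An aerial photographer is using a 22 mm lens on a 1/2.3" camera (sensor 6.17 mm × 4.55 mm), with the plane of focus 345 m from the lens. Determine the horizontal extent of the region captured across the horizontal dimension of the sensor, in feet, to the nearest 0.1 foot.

dₒ: 345 m = 345000 mm.
Similar triangles through the lens centre give W/dₒ = w/dᵢ; with 1/f = 1/dₒ + 1/dᵢ this gives W = w·(dₒ − f)/f.
W = 6.17 mm × (345000 − 22) / 22 = 6.17 × 15680.8182 ≈ 96750.648 mm = 96750.648/304.8 ft = 317.423 ft.

317.4 ft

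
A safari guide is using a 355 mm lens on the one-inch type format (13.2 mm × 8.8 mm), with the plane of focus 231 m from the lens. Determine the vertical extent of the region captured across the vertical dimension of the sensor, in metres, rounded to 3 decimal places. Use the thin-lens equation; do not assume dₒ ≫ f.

5.717 m

dₒ: 231 m = 231000 mm.
Similar triangles through the lens centre give W/dₒ = h/dᵢ; with 1/f = 1/dₒ + 1/dᵢ this gives W = h·(dₒ − f)/f.
W = 8.8 mm × (231000 − 355) / 355 = 8.8 × 649.7042 ≈ 5717.397 mm = 5.7174 m.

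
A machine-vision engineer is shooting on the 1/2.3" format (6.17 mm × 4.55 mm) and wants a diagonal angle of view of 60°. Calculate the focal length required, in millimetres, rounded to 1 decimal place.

6.6 mm

Sensor diagonal = √(6.17² + 4.55²) = √58.7714 ≈ 7.6663 mm.
From α = 2·arctan(d/2f) we get f = d / (2·tan(α/2)).
With d = 7.6663 mm and α/2 = 30°, tan(α/2) ≈ 0.57735, so f ≈ 7.6663 / 1.15470 ≈ 6.6392 mm.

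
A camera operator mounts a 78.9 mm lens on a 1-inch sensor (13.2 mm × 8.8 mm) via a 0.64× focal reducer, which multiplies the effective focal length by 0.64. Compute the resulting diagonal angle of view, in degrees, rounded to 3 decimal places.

Effective focal length f = 78.9 × 0.64 = 50.496 mm.
Sensor diagonal = √(13.2² + 8.8²) = √251.6800 ≈ 15.8644 mm.
α = 2·arctan(15.864 / (2 × 50.496)) = 2·arctan(0.15709) ≈ 17.8548°.

17.855°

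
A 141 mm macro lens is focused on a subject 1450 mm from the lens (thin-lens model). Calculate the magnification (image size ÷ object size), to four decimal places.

Thin lens: 1/f = 1/dₒ + 1/dᵢ → 1/dᵢ = 1/141 − 1/1450 = 0.0064025 mm⁻¹, so dᵢ ≈ 156.1879 mm.
Magnification m = dᵢ/dₒ = 156.1879/1450 ≈ 0.10772.

0.1077×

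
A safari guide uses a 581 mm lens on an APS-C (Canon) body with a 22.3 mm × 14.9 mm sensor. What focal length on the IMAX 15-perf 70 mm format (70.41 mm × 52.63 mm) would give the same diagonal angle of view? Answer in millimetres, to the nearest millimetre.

1904 mm

Sensor diagonal = √(22.3² + 14.9²) = √719.3000 ≈ 26.8198 mm.
Sensor diagonal = √(70.41² + 52.63²) = √7727.4850 ≈ 87.9061 mm.
Equal angle of view means equal diagonal/f ratio, so f₂ = f₁ · (diagonal₂/diagonal₁) = 581 × 87.9061/26.8198.
f₂ = 581 × 3.27766 ≈ 1904.321 mm.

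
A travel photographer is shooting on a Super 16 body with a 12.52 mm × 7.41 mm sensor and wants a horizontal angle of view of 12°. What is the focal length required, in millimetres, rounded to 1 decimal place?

From α = 2·arctan(w/2f) we get f = w / (2·tan(α/2)).
With w = 12.52 mm and α/2 = 6°, tan(α/2) ≈ 0.10510, so f ≈ 12.52 / 0.21021 ≈ 59.5599 mm.

59.6 mm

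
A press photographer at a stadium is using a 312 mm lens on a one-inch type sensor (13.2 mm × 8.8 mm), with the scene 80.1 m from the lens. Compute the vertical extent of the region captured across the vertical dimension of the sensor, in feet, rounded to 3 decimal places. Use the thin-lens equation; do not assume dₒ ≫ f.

dₒ: 80.1 m = 80100 mm.
Similar triangles through the lens centre give W/dₒ = h/dᵢ; with 1/f = 1/dₒ + 1/dᵢ this gives W = h·(dₒ − f)/f.
W = 8.8 mm × (80100 − 312) / 312 = 8.8 × 255.7308 ≈ 2250.431 mm = 2250.431/304.8 ft = 7.3833 ft.

7.383 ft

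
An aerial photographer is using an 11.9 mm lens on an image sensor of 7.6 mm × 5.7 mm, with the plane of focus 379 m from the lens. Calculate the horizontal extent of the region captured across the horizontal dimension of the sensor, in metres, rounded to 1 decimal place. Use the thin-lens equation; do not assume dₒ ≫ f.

dₒ: 379 m = 379000 mm.
Similar triangles through the lens centre give W/dₒ = w/dᵢ; with 1/f = 1/dₒ + 1/dᵢ this gives W = w·(dₒ − f)/f.
W = 7.6 mm × (379000 − 11.9) / 11.9 = 7.6 × 31847.7395 ≈ 242042.820 mm = 242.043 m.

242.0 m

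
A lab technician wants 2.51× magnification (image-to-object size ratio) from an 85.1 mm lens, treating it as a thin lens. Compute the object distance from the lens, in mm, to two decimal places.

With m = dᵢ/dₒ and 1/f = 1/dₒ + 1/dᵢ, substituting dᵢ = m·dₒ gives 1/f = (1 + 1/m)/dₒ, hence dₒ = f·(1 + 1/m).
dₒ = 85.1 × (1 + 1/2.51) = 85.1 × 1.39841 ≈ 119.004 mm.

119.00 mm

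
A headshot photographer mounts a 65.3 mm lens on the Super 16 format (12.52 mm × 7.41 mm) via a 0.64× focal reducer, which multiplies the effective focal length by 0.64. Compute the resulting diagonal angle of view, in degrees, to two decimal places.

19.75°

Effective focal length f = 65.3 × 0.64 = 41.792 mm.
Sensor diagonal = √(12.52² + 7.41²) = √211.6585 ≈ 14.5485 mm.
α = 2·arctan(14.548 / (2 × 41.792)) = 2·arctan(0.17406) ≈ 19.7478°.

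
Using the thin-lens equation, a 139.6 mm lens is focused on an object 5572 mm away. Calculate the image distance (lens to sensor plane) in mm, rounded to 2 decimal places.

1/dᵢ = 1/f − 1/dₒ = 1/139.6 − 1/5572 = 0.0069839 mm⁻¹.
dᵢ = 1/0.0069839 ≈ 143.1874 mm.

143.19 mm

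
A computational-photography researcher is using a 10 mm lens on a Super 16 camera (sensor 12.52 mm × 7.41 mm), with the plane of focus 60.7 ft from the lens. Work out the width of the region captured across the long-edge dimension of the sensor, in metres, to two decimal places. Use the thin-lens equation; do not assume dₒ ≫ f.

dₒ: 60.7 ft × 304.8 mm/ft = 18501.36 mm.
Similar triangles through the lens centre give W/dₒ = w/dᵢ; with 1/f = 1/dₒ + 1/dᵢ this gives W = w·(dₒ − f)/f.
W = 12.52 mm × (18501.4 − 10) / 10 = 12.52 × 1849.1359 ≈ 23151.182 mm = 23.1512 m.

23.15 m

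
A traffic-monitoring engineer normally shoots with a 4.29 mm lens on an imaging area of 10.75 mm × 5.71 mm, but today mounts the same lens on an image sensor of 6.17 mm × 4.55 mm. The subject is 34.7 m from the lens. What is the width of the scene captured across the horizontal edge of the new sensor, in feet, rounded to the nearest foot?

The focal length stays 4.29 mm; the relevant sensor dimension is now w = 6.17 mm. Object distance dₒ = 34.7 m = 34700 mm.
Thin-lens field width W = w·(dₒ − f)/f = 6.17 × (34700 − 4.29)/4.29 ≈ 49900.357 mm = 49900.357/304.8 ft = 163.715 ft.

164 ft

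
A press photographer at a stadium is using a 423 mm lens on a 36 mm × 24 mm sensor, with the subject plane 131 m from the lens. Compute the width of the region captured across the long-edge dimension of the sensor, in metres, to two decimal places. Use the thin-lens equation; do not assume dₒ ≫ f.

dₒ: 131 m = 131000 mm.
Similar triangles through the lens centre give W/dₒ = w/dᵢ; with 1/f = 1/dₒ + 1/dᵢ this gives W = w·(dₒ − f)/f.
W = 36 mm × (131000 − 423) / 423 = 36 × 308.6927 ≈ 11112.936 mm = 11.1129 m.

11.11 m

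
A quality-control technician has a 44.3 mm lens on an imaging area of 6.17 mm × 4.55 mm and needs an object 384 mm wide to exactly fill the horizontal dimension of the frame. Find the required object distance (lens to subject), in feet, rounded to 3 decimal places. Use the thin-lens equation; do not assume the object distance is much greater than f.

9.191 ft

Magnification m = w/W = dᵢ/dₒ; combined with 1/f = 1/dₒ + 1/dᵢ this gives dₒ = f·(1 + W/w).
dₒ = 44.3 mm × (1 + 384/6.17) = 44.3 × 63.2366 ≈ 2801.383 mm = 2801.383/304.8 ft = 9.19089 ft.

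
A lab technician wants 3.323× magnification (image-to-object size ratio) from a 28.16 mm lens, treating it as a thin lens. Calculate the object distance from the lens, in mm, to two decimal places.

36.63 mm

With m = dᵢ/dₒ and 1/f = 1/dₒ + 1/dᵢ, substituting dᵢ = m·dₒ gives 1/f = (1 + 1/m)/dₒ, hence dₒ = f·(1 + 1/m).
dₒ = 28.16 × (1 + 1/3.323) = 28.16 × 1.30093 ≈ 36.634 mm.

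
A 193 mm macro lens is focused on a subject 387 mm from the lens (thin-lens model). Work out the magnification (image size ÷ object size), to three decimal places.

0.995×

Thin lens: 1/f = 1/dₒ + 1/dᵢ → 1/dᵢ = 1/193 − 1/387 = 0.0025974 mm⁻¹, so dᵢ ≈ 385.0052 mm.
Magnification m = dᵢ/dₒ = 385.0052/387 ≈ 0.99485.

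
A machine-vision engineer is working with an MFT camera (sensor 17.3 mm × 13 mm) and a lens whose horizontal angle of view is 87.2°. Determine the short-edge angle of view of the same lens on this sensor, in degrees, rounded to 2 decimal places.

71.17°

From the horizontal AOV: f = 17.3 / (2·tan(43.6°)) = 17.3 / 1.90457 ≈ 9.0834 mm.
Short-edge AOV = 2·arctan(13 / (2 × 9.0834)) = 2·arctan(0.71559) ≈ 71.1744°.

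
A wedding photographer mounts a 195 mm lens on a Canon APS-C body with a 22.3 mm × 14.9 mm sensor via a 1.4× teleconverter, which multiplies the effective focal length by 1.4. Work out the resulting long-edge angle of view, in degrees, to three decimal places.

4.678°

Effective focal length f = 195 × 1.4 = 273 mm.
α = 2·arctan(22.3 / (2 × 273)) = 2·arctan(0.04084) ≈ 4.6776°.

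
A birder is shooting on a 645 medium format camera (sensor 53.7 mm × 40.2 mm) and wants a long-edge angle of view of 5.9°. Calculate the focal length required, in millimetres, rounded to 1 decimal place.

From α = 2·arctan(w/2f) we get f = w / (2·tan(α/2)).
With w = 53.7 mm and α/2 = 2.95°, tan(α/2) ≈ 0.05153, so f ≈ 53.7 / 0.10307 ≈ 521.0278 mm.

521.0 mm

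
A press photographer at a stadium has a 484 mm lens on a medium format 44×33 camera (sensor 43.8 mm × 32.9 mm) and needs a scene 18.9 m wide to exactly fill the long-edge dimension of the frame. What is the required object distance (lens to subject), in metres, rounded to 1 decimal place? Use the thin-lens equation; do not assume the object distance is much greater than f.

W: 18.9 m = 18900 mm.
Magnification m = w/W = dᵢ/dₒ; combined with 1/f = 1/dₒ + 1/dᵢ this gives dₒ = f·(1 + W/w).
dₒ = 484 mm × (1 + 18900/43.8) = 484 × 432.5068 ≈ 209333.315 mm = 209.333 m.

209.3 m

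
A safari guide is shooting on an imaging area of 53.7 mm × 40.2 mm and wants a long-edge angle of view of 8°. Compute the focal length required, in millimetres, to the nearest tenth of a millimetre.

384.0 mm

From α = 2·arctan(w/2f) we get f = w / (2·tan(α/2)).
With w = 53.7 mm and α/2 = 4°, tan(α/2) ≈ 0.06993, so f ≈ 53.7 / 0.13985 ≈ 383.9729 mm.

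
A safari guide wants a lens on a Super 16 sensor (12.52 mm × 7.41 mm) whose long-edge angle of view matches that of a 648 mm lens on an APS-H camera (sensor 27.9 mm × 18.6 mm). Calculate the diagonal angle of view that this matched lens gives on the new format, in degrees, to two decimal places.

Equal long-edge AOV ⇒ f₂ = f₁ · 12.52/27.9 = 648 × 0.44875 ≈ 290.7871 mm.
Sensor diagonal = √(12.52² + 7.41²) = √211.6585 ≈ 14.5485 mm.
Diagonal AOV on the new format = 2·arctan(14.5485 / (2 × 290.7871)) = 2·arctan(0.02502) ≈ 2.8660°.

2.87°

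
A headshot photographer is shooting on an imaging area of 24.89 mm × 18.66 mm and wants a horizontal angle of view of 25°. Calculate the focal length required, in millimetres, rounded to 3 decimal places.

56.136 mm

From α = 2·arctan(w/2f) we get f = w / (2·tan(α/2)).
With w = 24.89 mm and α/2 = 12.5°, tan(α/2) ≈ 0.22169, so f ≈ 24.89 / 0.44339 ≈ 56.1358 mm.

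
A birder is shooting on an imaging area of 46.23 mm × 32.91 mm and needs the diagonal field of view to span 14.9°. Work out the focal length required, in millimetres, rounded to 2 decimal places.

216.98 mm

Sensor diagonal = √(46.23² + 32.91²) = √3220.2810 ≈ 56.7475 mm.
From α = 2·arctan(d/2f) we get f = d / (2·tan(α/2)).
With d = 56.7475 mm and α/2 = 7.45°, tan(α/2) ≈ 0.13076, so f ≈ 56.7475 / 0.26153 ≈ 216.9831 mm.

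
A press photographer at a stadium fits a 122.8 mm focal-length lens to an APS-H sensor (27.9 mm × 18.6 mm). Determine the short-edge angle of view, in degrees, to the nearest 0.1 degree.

Angle of view α = 2·arctan(h/2f) with h = 18.6 mm and f = 122.8 mm.
h/2f = 0.07573; arctan(0.07573) ≈ 4.3309°, so α ≈ 8.6618°.

8.7°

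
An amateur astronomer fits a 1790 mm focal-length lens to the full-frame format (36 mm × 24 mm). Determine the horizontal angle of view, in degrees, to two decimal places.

Angle of view α = 2·arctan(w/2f) with w = 36 mm and f = 1790 mm.
w/2f = 0.01006; arctan(0.01006) ≈ 0.5761°, so α ≈ 1.1523°.

1.15°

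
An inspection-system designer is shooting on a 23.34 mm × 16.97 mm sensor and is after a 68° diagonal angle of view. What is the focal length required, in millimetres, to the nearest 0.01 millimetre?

21.39 mm

Sensor diagonal = √(23.34² + 16.97²) = √832.7365 ≈ 28.8572 mm.
From α = 2·arctan(d/2f) we get f = d / (2·tan(α/2)).
With d = 28.8572 mm and α/2 = 34°, tan(α/2) ≈ 0.67451, so f ≈ 28.8572 / 1.34902 ≈ 21.3913 mm.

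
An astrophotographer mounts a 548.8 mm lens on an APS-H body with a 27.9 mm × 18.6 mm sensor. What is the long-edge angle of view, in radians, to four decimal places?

0.0508 rad

Angle of view α = 2·arctan(w/2f) with w = 27.9 mm and f = 548.8 mm.
w/2f = 0.02542; arctan(0.02542) ≈ 0.0254 rad, so α ≈ 0.0508 rad.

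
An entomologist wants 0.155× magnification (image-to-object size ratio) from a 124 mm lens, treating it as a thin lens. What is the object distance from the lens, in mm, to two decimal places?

With m = dᵢ/dₒ and 1/f = 1/dₒ + 1/dᵢ, substituting dᵢ = m·dₒ gives 1/f = (1 + 1/m)/dₒ, hence dₒ = f·(1 + 1/m).
dₒ = 124 × (1 + 1/0.155) = 124 × 7.45161 ≈ 924.000 mm.

924.00 mm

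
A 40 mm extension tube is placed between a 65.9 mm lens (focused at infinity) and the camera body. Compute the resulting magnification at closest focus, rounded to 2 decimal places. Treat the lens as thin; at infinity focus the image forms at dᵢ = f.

The tube moves the image plane from f to f + e, so dᵢ = 65.9 + 40 = 105.9 mm. Focus is achieved when 1/f = 1/dₒ + 1/dᵢ, giving dₒ = 1/(1/f − 1/(f+e)).
Magnification m = dᵢ/dₒ = (f+e)·(1/f − 1/(f+e)) = e/f = 40/65.9 ≈ 0.6070.

0.61×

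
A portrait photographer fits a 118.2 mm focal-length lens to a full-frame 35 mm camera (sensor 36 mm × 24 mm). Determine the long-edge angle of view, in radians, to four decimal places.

Angle of view α = 2·arctan(w/2f) with w = 36 mm and f = 118.2 mm.
w/2f = 0.15228; arctan(0.15228) ≈ 0.1511 rad, so α ≈ 0.3022 rad.

0.3022 rad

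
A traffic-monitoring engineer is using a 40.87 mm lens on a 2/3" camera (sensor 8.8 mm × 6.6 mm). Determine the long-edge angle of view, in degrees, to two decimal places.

Angle of view α = 2·arctan(w/2f) with w = 8.8 mm and f = 40.87 mm.
w/2f = 0.10766; arctan(0.10766) ≈ 6.1447°, so α ≈ 12.2894°.

12.29°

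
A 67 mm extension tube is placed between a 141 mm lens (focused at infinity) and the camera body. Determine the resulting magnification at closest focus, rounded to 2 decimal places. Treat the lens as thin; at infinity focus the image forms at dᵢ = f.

The tube moves the image plane from f to f + e, so dᵢ = 141 + 67 = 208 mm. Focus is achieved when 1/f = 1/dₒ + 1/dᵢ, giving dₒ = 1/(1/f − 1/(f+e)).
Magnification m = dᵢ/dₒ = (f+e)·(1/f − 1/(f+e)) = e/f = 67/141 ≈ 0.4752.

0.48×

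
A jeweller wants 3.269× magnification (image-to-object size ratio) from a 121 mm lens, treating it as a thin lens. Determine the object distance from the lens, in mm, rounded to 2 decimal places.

With m = dᵢ/dₒ and 1/f = 1/dₒ + 1/dᵢ, substituting dᵢ = m·dₒ gives 1/f = (1 + 1/m)/dₒ, hence dₒ = f·(1 + 1/m).
dₒ = 121 × (1 + 1/3.269) = 121 × 1.30590 ≈ 158.014 mm.

158.01 mm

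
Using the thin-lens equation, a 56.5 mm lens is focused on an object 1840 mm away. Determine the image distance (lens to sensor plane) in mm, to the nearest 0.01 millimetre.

1/dᵢ = 1/f − 1/dₒ = 1/56.5 − 1/1840 = 0.0171556 mm⁻¹.
dᵢ = 1/0.0171556 ≈ 58.2899 mm.

58.29 mm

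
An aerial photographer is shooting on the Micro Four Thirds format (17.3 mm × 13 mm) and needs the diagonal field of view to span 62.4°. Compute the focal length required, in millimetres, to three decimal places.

Sensor diagonal = √(17.3² + 13²) = √468.2900 ≈ 21.6400 mm.
From α = 2·arctan(d/2f) we get f = d / (2·tan(α/2)).
With d = 21.6400 mm and α/2 = 31.2°, tan(α/2) ≈ 0.60562, so f ≈ 21.6400 / 1.21124 ≈ 17.8660 mm.

17.866 mm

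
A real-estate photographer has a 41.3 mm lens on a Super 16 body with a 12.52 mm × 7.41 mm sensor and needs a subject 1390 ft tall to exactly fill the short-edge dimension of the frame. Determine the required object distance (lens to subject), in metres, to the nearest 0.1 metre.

W: 1390 ft × 304.8 mm/ft = 423671.99 mm.
Magnification m = h/W = dᵢ/dₒ; combined with 1/f = 1/dₒ + 1/dᵢ this gives dₒ = f·(1 + W/h).
dₒ = 41.3 mm × (1 + 423672/7.41) = 41.3 × 57176.7067 ≈ 2361397.986 mm = 2361.4 m.

2361.4 m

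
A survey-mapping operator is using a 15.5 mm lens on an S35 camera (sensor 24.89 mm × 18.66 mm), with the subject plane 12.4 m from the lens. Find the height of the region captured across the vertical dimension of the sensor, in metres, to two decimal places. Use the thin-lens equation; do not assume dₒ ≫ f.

14.91 m

dₒ: 12.4 m = 12400 mm.
Similar triangles through the lens centre give W/dₒ = h/dᵢ; with 1/f = 1/dₒ + 1/dᵢ this gives W = h·(dₒ − f)/f.
W = 18.66 mm × (12400 − 15.5) / 15.5 = 18.66 × 799.0000 ≈ 14909.340 mm = 14.9093 m.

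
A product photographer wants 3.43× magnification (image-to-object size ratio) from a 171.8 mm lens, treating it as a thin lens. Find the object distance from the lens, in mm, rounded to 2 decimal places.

With m = dᵢ/dₒ and 1/f = 1/dₒ + 1/dᵢ, substituting dᵢ = m·dₒ gives 1/f = (1 + 1/m)/dₒ, hence dₒ = f·(1 + 1/m).
dₒ = 171.8 × (1 + 1/3.43) = 171.8 × 1.29155 ≈ 221.887 mm.

221.89 mm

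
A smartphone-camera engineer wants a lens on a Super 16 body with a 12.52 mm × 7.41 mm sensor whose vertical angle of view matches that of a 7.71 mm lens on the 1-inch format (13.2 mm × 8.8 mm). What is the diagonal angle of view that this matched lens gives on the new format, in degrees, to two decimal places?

Equal vertical AOV ⇒ f₂ = f₁ · 7.41/8.8 = 7.71 × 0.84205 ≈ 6.4922 mm.
Sensor diagonal = √(12.52² + 7.41²) = √211.6585 ≈ 14.5485 mm.
Diagonal AOV on the new format = 2·arctan(14.5485 / (2 × 6.4922)) = 2·arctan(1.12046) ≈ 96.5030°.

96.50°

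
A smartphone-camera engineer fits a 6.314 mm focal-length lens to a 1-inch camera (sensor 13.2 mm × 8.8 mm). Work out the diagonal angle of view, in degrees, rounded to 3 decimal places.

102.961°

Sensor diagonal = √(13.2² + 8.8²) = √251.6800 ≈ 15.8644 mm.
Angle of view α = 2·arctan(d/2f) with d = 15.8644 mm and f = 6.314 mm.
d/2f = 1.25629; arctan(1.25629) ≈ 51.4804°, so α ≈ 102.9608°.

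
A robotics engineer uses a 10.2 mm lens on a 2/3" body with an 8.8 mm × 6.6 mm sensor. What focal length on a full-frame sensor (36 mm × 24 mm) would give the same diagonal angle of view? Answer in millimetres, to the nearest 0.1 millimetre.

40.1 mm

Sensor diagonal = √(8.8² + 6.6²) = √121.0000 ≈ 11.0000 mm.
Sensor diagonal = √(36² + 24²) = √1872.0000 ≈ 43.2666 mm.
Equal angle of view means equal diagonal/f ratio, so f₂ = f₁ · (diagonal₂/diagonal₁) = 10.2 × 43.2666/11.0000.
f₂ = 10.2 × 3.93333 ≈ 40.120 mm.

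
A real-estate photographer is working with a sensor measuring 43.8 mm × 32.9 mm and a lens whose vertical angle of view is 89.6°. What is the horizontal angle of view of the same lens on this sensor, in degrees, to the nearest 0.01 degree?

From the vertical AOV: f = 32.9 / (2·tan(44.8°)) = 32.9 / 1.98609 ≈ 16.5652 mm.
Horizontal AOV = 2·arctan(43.8 / (2 × 16.5652)) = 2·arctan(1.32205) ≈ 105.7920°.

105.79°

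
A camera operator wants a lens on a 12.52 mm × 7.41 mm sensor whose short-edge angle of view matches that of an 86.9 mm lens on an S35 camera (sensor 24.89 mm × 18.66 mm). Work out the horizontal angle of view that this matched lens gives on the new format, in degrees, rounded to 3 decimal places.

20.564°

Equal short-edge AOV ⇒ f₂ = f₁ · 7.41/18.66 = 86.9 × 0.39711 ≈ 34.5085 mm.
Horizontal AOV on the new format = 2·arctan(12.52 / (2 × 34.5085)) = 2·arctan(0.18140) ≈ 20.5638°.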